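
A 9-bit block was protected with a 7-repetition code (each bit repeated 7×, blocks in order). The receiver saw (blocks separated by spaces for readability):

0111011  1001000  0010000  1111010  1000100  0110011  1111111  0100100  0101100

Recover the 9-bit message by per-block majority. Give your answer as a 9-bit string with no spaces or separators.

100101100

Block 1 (0111011): 5 ones → 1
Block 2 (1001000): 2 ones → 0
Block 3 (0010000): 1 one → 0
Block 4 (1111010): 5 ones → 1
Block 5 (1000100): 2 ones → 0
Block 6 (0110011): 4 ones → 1
Block 7 (1111111): 7 ones → 1
Block 8 (0100100): 2 ones → 0
Block 9 (0101100): 3 ones → 0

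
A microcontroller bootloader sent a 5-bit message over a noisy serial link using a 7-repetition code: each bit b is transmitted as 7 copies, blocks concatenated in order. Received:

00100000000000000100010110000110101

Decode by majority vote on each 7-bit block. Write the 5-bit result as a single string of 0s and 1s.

00001

Block 1 (0010000): 1 one → 0
Block 2 (0000000): 0 ones → 0
Block 3 (0001000): 1 one → 0
Block 4 (1011000): 3 ones → 0
Block 5 (0110101): 4 ones → 1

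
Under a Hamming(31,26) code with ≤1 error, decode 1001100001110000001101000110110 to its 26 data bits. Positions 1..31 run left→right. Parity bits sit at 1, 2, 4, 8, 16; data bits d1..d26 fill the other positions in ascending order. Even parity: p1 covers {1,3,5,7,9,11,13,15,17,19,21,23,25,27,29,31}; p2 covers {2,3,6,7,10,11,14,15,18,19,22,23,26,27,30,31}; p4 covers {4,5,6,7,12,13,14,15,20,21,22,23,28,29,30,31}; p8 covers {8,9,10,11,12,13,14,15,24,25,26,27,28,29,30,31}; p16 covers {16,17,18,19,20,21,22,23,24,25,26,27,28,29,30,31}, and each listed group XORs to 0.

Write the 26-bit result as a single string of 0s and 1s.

01000111000001101000110100

s1 (pos 1,3,5,7,9,11,13,15,17,19,21,23,25,27,29,31): 1⊕0⊕1⊕0⊕0⊕1⊕0⊕0⊕0⊕1⊕0⊕0⊕0⊕1⊕1⊕0 = 0
s2 (pos 2,3,6,7,10,11,14,15,18,19,22,23,26,27,30,31): 0⊕0⊕0⊕0⊕1⊕1⊕0⊕0⊕0⊕1⊕1⊕0⊕1⊕1⊕1⊕0 = 1
s4 (pos 4,5,6,7,12,13,14,15,20,21,22,23,28,29,30,31): 1⊕1⊕0⊕0⊕1⊕0⊕0⊕0⊕1⊕0⊕1⊕0⊕0⊕1⊕1⊕0 = 1
s8 (pos 8,9,10,11,12,13,14,15,24,25,26,27,28,29,30,31): 0⊕0⊕1⊕1⊕1⊕0⊕0⊕0⊕0⊕0⊕1⊕1⊕0⊕1⊕1⊕0 = 1
s16 (pos 16,17,18,19,20,21,22,23,24,25,26,27,28,29,30,31): 0⊕0⊕0⊕1⊕1⊕0⊕1⊕0⊕0⊕0⊕1⊕1⊕0⊕1⊕1⊕0 = 1
Syndrome s16…s1 = 11110 → error at position 30.
Flip position 30: 1001100001110000001101000110110 → 1001100001110000001101000110100
Read data bits from positions 3,5,6,7,9,10,11,12,13,14,15,17,18,19,20,21,22,23,24,25,26,27,28,29,30,31: 01000111000001101000110100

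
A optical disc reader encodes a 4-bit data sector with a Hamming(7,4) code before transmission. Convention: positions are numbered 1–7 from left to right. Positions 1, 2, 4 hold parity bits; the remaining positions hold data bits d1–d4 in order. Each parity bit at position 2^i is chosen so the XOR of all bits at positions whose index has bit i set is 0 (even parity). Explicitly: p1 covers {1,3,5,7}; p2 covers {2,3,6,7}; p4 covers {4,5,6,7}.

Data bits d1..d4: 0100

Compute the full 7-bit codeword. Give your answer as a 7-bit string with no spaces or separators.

1001100

Place data at non-parity positions: p1 p2 0 p4 1 0 0
p1 (pos 1,3,5,7): XOR of data positions = 0⊕1⊕0 = 1
p2 (pos 2,3,6,7): XOR of data positions = 0⊕0⊕0 = 0
p4 (pos 4,5,6,7): XOR of data positions = 1⊕0⊕0 = 1
Codeword: 1001100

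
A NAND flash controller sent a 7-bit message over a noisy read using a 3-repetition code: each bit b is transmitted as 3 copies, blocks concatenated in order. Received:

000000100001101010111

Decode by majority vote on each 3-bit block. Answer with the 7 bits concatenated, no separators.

Block 1 (000): 0 ones → 0
Block 2 (000): 0 ones → 0
Block 3 (100): 1 one → 0
Block 4 (001): 1 one → 0
Block 5 (101): 2 ones → 1
Block 6 (010): 1 one → 0
Block 7 (111): 3 ones → 1

0000101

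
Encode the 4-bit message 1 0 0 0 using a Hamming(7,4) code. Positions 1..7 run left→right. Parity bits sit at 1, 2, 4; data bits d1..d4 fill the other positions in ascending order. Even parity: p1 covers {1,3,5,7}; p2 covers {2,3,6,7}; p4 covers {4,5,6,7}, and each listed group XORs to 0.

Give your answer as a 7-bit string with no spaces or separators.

1110000

Place data at non-parity positions: p1 p2 1 p4 0 0 0
p1 (pos 1,3,5,7): XOR of data positions = 1⊕0⊕0 = 1
p2 (pos 2,3,6,7): XOR of data positions = 1⊕0⊕0 = 1
p4 (pos 4,5,6,7): XOR of data positions = 0⊕0⊕0 = 0
Codeword: 1110000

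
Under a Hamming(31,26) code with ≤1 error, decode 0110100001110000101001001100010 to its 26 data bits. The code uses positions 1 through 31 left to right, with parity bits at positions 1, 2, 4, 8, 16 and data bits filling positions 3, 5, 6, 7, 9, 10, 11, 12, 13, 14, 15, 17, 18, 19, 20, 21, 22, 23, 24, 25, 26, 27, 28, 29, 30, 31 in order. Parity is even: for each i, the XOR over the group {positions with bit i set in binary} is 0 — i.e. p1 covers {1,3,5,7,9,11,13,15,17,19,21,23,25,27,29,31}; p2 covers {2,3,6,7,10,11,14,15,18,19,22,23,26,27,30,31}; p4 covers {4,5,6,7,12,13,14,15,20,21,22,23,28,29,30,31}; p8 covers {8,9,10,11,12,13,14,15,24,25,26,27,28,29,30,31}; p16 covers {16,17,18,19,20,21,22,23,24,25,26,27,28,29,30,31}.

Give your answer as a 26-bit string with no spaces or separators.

s1 (pos 1,3,5,7,9,11,13,15,17,19,21,23,25,27,29,31): 0⊕1⊕1⊕0⊕0⊕1⊕0⊕0⊕1⊕1⊕0⊕0⊕1⊕0⊕0⊕0 = 0
s2 (pos 2,3,6,7,10,11,14,15,18,19,22,23,26,27,30,31): 1⊕1⊕0⊕0⊕1⊕1⊕0⊕0⊕0⊕1⊕1⊕0⊕1⊕0⊕1⊕0 = 0
s4 (pos 4,5,6,7,12,13,14,15,20,21,22,23,28,29,30,31): 0⊕1⊕0⊕0⊕1⊕0⊕0⊕0⊕0⊕0⊕1⊕0⊕0⊕0⊕1⊕0 = 0
s8 (pos 8,9,10,11,12,13,14,15,24,25,26,27,28,29,30,31): 0⊕0⊕1⊕1⊕1⊕0⊕0⊕0⊕0⊕1⊕1⊕0⊕0⊕0⊕1⊕0 = 0
s16 (pos 16,17,18,19,20,21,22,23,24,25,26,27,28,29,30,31): 0⊕1⊕0⊕1⊕0⊕0⊕1⊕0⊕0⊕1⊕1⊕0⊕0⊕0⊕1⊕0 = 0
Syndrome s16…s1 = 00000 → no error.
Read data bits from positions 3,5,6,7,9,10,11,12,13,14,15,17,18,19,20,21,22,23,24,25,26,27,28,29,30,31: 11000111000101001001100010

11000111000101001001100010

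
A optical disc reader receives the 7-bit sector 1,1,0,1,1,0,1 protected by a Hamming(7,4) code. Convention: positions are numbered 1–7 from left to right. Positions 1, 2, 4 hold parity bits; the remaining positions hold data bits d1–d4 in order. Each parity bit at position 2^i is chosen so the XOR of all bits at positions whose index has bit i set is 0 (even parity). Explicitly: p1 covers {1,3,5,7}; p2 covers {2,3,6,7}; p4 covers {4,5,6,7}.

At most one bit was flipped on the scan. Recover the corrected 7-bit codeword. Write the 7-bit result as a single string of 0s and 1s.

s1 (pos 1,3,5,7): 1⊕0⊕1⊕1 = 1
s2 (pos 2,3,6,7): 1⊕0⊕0⊕1 = 0
s4 (pos 4,5,6,7): 1⊕1⊕0⊕1 = 1
Syndrome s4…s1 = 101 → error at position 5.
Flip position 5: 1101101 → 1101001

1101001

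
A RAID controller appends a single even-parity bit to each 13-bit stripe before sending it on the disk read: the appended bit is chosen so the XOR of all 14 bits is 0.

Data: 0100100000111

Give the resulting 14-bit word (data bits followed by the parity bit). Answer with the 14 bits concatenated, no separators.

XOR of the 13 data bits: 0⊕1⊕0⊕0⊕1⊕0⊕0⊕0⊕0⊕0⊕1⊕1⊕1 = 1
Parity bit = 1 (so all 14 bits XOR to 0).

01001000001111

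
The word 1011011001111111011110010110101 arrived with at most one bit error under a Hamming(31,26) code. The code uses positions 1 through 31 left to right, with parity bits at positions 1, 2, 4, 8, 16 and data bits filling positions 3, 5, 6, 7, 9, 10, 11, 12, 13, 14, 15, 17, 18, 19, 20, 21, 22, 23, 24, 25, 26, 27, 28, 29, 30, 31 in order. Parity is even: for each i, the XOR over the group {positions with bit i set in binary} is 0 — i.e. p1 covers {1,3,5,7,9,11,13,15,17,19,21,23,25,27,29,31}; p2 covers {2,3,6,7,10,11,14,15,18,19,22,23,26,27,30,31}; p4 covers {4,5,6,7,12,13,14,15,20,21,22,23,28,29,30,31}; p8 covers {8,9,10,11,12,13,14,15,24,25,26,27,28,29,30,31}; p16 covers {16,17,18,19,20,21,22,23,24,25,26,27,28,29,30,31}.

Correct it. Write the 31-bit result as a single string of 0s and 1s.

1011011001110111011110010110101

s1 (pos 1,3,5,7,9,11,13,15,17,19,21,23,25,27,29,31): 1⊕1⊕0⊕1⊕0⊕1⊕1⊕1⊕0⊕1⊕1⊕0⊕0⊕1⊕1⊕1 = 1
s2 (pos 2,3,6,7,10,11,14,15,18,19,22,23,26,27,30,31): 0⊕1⊕1⊕1⊕1⊕1⊕1⊕1⊕1⊕1⊕0⊕0⊕1⊕1⊕0⊕1 = 0
s4 (pos 4,5,6,7,12,13,14,15,20,21,22,23,28,29,30,31): 1⊕0⊕1⊕1⊕1⊕1⊕1⊕1⊕1⊕1⊕0⊕0⊕0⊕1⊕0⊕1 = 1
s8 (pos 8,9,10,11,12,13,14,15,24,25,26,27,28,29,30,31): 0⊕0⊕1⊕1⊕1⊕1⊕1⊕1⊕1⊕0⊕1⊕1⊕0⊕1⊕0⊕1 = 1
s16 (pos 16,17,18,19,20,21,22,23,24,25,26,27,28,29,30,31): 1⊕0⊕1⊕1⊕1⊕1⊕0⊕0⊕1⊕0⊕1⊕1⊕0⊕1⊕0⊕1 = 0
Syndrome s16…s1 = 01101 → error at position 13.
Flip position 13: 1011011001111111011110010110101 → 1011011001110111011110010110101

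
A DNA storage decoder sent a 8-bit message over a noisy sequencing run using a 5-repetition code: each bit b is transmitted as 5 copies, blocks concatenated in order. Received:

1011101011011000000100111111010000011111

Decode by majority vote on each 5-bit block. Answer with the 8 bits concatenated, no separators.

Block 1 (10111): 4 ones → 1
Block 2 (01011): 3 ones → 1
Block 3 (01100): 2 ones → 0
Block 4 (00001): 1 one → 0
Block 5 (00111): 3 ones → 1
Block 6 (11101): 4 ones → 1
Block 7 (00000): 0 ones → 0
Block 8 (11111): 5 ones → 1

11001101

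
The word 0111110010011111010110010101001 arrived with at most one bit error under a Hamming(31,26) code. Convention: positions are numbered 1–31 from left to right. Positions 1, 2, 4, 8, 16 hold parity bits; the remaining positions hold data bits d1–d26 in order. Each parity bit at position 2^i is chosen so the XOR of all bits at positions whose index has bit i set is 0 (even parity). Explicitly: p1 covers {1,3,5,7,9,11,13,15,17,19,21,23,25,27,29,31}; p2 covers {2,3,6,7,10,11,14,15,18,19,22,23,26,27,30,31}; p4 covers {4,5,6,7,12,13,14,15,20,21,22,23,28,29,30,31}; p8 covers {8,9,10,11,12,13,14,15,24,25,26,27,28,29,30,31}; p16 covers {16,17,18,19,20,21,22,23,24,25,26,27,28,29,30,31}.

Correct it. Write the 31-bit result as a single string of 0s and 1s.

0111110010010111010110010101001

s1 (pos 1,3,5,7,9,11,13,15,17,19,21,23,25,27,29,31): 0⊕1⊕1⊕0⊕1⊕0⊕1⊕1⊕0⊕0⊕1⊕0⊕0⊕0⊕0⊕1 = 1
s2 (pos 2,3,6,7,10,11,14,15,18,19,22,23,26,27,30,31): 1⊕1⊕1⊕0⊕0⊕0⊕1⊕1⊕1⊕0⊕0⊕0⊕1⊕0⊕0⊕1 = 0
s4 (pos 4,5,6,7,12,13,14,15,20,21,22,23,28,29,30,31): 1⊕1⊕1⊕0⊕1⊕1⊕1⊕1⊕1⊕1⊕0⊕0⊕1⊕0⊕0⊕1 = 1
s8 (pos 8,9,10,11,12,13,14,15,24,25,26,27,28,29,30,31): 0⊕1⊕0⊕0⊕1⊕1⊕1⊕1⊕1⊕0⊕1⊕0⊕1⊕0⊕0⊕1 = 1
s16 (pos 16,17,18,19,20,21,22,23,24,25,26,27,28,29,30,31): 1⊕0⊕1⊕0⊕1⊕1⊕0⊕0⊕1⊕0⊕1⊕0⊕1⊕0⊕0⊕1 = 0
Syndrome s16…s1 = 01101 → error at position 13.
Flip position 13: 0111110010011111010110010101001 → 0111110010010111010110010101001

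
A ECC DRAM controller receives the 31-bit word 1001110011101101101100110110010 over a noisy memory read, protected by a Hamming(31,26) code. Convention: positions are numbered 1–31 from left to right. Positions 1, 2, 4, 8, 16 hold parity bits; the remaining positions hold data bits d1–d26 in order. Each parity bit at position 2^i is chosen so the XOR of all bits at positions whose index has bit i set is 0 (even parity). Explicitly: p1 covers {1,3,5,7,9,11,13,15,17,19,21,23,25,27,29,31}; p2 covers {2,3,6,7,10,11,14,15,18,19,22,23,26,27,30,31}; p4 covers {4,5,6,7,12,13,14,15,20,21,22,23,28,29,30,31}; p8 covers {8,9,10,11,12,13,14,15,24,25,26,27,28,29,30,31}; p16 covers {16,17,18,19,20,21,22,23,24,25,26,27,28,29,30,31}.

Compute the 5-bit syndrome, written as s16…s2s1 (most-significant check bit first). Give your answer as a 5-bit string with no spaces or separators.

s1 (pos 1,3,5,7,9,11,13,15,17,19,21,23,25,27,29,31): 1⊕0⊕1⊕0⊕1⊕1⊕1⊕0⊕1⊕1⊕0⊕1⊕0⊕1⊕0⊕0 = 1
s2 (pos 2,3,6,7,10,11,14,15,18,19,22,23,26,27,30,31): 0⊕0⊕1⊕0⊕1⊕1⊕1⊕0⊕0⊕1⊕0⊕1⊕1⊕1⊕1⊕0 = 1
s4 (pos 4,5,6,7,12,13,14,15,20,21,22,23,28,29,30,31): 1⊕1⊕1⊕0⊕0⊕1⊕1⊕0⊕1⊕0⊕0⊕1⊕0⊕0⊕1⊕0 = 0
s8 (pos 8,9,10,11,12,13,14,15,24,25,26,27,28,29,30,31): 0⊕1⊕1⊕1⊕0⊕1⊕1⊕0⊕1⊕0⊕1⊕1⊕0⊕0⊕1⊕0 = 1
s16 (pos 16,17,18,19,20,21,22,23,24,25,26,27,28,29,30,31): 1⊕1⊕0⊕1⊕1⊕0⊕0⊕1⊕1⊕0⊕1⊕1⊕0⊕0⊕1⊕0 = 1
Syndrome s16…s1 = 11011 → error at position 27.

11011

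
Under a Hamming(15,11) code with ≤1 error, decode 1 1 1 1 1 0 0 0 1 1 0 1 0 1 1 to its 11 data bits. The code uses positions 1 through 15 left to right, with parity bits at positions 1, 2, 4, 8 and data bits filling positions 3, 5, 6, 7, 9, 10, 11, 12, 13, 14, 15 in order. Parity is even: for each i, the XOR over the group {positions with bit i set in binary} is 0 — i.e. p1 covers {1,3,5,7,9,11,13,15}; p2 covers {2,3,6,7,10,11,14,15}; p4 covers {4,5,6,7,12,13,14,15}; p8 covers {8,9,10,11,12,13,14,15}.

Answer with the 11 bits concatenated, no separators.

11001101010

s1 (pos 1,3,5,7,9,11,13,15): 1⊕1⊕1⊕0⊕1⊕0⊕0⊕1 = 1
s2 (pos 2,3,6,7,10,11,14,15): 1⊕1⊕0⊕0⊕1⊕0⊕1⊕1 = 1
s4 (pos 4,5,6,7,12,13,14,15): 1⊕1⊕0⊕0⊕1⊕0⊕1⊕1 = 1
s8 (pos 8,9,10,11,12,13,14,15): 0⊕1⊕1⊕0⊕1⊕0⊕1⊕1 = 1
Syndrome s8…s1 = 1111 → error at position 15.
Flip position 15: 111110001101011 → 111110001101010
Read data bits from positions 3,5,6,7,9,10,11,12,13,14,15: 11001101010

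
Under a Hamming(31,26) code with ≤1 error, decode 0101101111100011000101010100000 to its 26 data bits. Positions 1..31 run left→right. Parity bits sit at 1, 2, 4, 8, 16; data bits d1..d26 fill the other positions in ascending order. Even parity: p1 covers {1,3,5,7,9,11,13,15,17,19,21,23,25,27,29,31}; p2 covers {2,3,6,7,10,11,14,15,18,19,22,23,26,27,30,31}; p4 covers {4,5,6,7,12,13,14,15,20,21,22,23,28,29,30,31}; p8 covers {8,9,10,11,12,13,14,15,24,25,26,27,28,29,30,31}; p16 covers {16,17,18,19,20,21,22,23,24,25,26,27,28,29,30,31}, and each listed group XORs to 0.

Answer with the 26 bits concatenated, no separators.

s1 (pos 1,3,5,7,9,11,13,15,17,19,21,23,25,27,29,31): 0⊕0⊕1⊕1⊕1⊕1⊕0⊕1⊕0⊕0⊕0⊕0⊕0⊕0⊕0⊕0 = 1
s2 (pos 2,3,6,7,10,11,14,15,18,19,22,23,26,27,30,31): 1⊕0⊕0⊕1⊕1⊕1⊕0⊕1⊕0⊕0⊕1⊕0⊕1⊕0⊕0⊕0 = 1
s4 (pos 4,5,6,7,12,13,14,15,20,21,22,23,28,29,30,31): 1⊕1⊕0⊕1⊕0⊕0⊕0⊕1⊕1⊕0⊕1⊕0⊕0⊕0⊕0⊕0 = 0
s8 (pos 8,9,10,11,12,13,14,15,24,25,26,27,28,29,30,31): 1⊕1⊕1⊕1⊕0⊕0⊕0⊕1⊕1⊕0⊕1⊕0⊕0⊕0⊕0⊕0 = 1
s16 (pos 16,17,18,19,20,21,22,23,24,25,26,27,28,29,30,31): 1⊕0⊕0⊕0⊕1⊕0⊕1⊕0⊕1⊕0⊕1⊕0⊕0⊕0⊕0⊕0 = 1
Syndrome s16…s1 = 11011 → error at position 27.
Flip position 27: 0101101111100011000101010100000 → 0101101111100011000101010110000
Read data bits from positions 3,5,6,7,9,10,11,12,13,14,15,17,18,19,20,21,22,23,24,25,26,27,28,29,30,31: 01011110001000101010110000

01011110001000101010110000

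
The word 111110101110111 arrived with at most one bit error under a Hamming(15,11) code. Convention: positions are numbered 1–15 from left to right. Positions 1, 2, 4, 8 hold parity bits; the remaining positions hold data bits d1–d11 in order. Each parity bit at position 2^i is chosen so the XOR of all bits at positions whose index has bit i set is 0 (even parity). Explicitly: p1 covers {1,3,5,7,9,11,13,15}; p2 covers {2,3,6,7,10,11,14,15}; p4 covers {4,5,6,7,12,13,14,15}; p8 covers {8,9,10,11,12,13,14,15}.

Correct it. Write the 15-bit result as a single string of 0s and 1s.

s1 (pos 1,3,5,7,9,11,13,15): 1⊕1⊕1⊕1⊕1⊕1⊕1⊕1 = 0
s2 (pos 2,3,6,7,10,11,14,15): 1⊕1⊕0⊕1⊕1⊕1⊕1⊕1 = 1
s4 (pos 4,5,6,7,12,13,14,15): 1⊕1⊕0⊕1⊕0⊕1⊕1⊕1 = 0
s8 (pos 8,9,10,11,12,13,14,15): 0⊕1⊕1⊕1⊕0⊕1⊕1⊕1 = 0
Syndrome s8…s1 = 0010 → error at position 2.
Flip position 2: 111110101110111 → 101110101110111

101110101110111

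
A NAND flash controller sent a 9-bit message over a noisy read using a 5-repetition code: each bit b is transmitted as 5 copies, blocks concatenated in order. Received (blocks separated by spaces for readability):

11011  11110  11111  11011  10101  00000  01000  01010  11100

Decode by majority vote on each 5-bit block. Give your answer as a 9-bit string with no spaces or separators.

111110001

Block 1 (11011): 4 ones → 1
Block 2 (11110): 4 ones → 1
Block 3 (11111): 5 ones → 1
Block 4 (11011): 4 ones → 1
Block 5 (10101): 3 ones → 1
Block 6 (00000): 0 ones → 0
Block 7 (01000): 1 one → 0
Block 8 (01010): 2 ones → 0
Block 9 (11100): 3 ones → 1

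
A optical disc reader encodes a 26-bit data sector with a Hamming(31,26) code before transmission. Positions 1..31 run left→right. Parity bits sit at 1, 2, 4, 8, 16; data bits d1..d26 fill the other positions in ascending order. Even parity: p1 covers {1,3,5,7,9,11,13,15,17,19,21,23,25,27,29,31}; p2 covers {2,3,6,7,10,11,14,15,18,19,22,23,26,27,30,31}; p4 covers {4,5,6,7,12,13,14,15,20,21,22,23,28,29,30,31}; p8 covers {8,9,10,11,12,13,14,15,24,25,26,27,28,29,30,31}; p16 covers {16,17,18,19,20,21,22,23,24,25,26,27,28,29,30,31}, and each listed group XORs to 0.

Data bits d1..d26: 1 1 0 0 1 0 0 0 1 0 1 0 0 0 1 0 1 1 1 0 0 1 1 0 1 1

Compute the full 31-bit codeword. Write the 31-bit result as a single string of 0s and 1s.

Place data at non-parity positions: p1 p2 1 p4 1 0 0 p8 1 0 0 0 1 0 1 p16 0 0 0 1 0 1 1 1 0 0 1 1 0 1 1
p1 (pos 1,3,5,7,9,11,13,15,17,19,21,23,25,27,29,31): XOR of data positions = 1⊕1⊕0⊕1⊕0⊕1⊕1⊕0⊕0⊕0⊕1⊕0⊕1⊕0⊕1 = 0
p2 (pos 2,3,6,7,10,11,14,15,18,19,22,23,26,27,30,31): XOR of data positions = 1⊕0⊕0⊕0⊕0⊕0⊕1⊕0⊕0⊕1⊕1⊕0⊕1⊕1⊕1 = 1
p4 (pos 4,5,6,7,12,13,14,15,20,21,22,23,28,29,30,31): XOR of data positions = 1⊕0⊕0⊕0⊕1⊕0⊕1⊕1⊕0⊕1⊕1⊕1⊕0⊕1⊕1 = 1
p8 (pos 8,9,10,11,12,13,14,15,24,25,26,27,28,29,30,31): XOR of data positions = 1⊕0⊕0⊕0⊕1⊕0⊕1⊕1⊕0⊕0⊕1⊕1⊕0⊕1⊕1 = 0
p16 (pos 16,17,18,19,20,21,22,23,24,25,26,27,28,29,30,31): XOR of data positions = 0⊕0⊕0⊕1⊕0⊕1⊕1⊕1⊕0⊕0⊕1⊕1⊕0⊕1⊕1 = 0
Codeword: 0111100010001010000101110011011

0111100010001010000101110011011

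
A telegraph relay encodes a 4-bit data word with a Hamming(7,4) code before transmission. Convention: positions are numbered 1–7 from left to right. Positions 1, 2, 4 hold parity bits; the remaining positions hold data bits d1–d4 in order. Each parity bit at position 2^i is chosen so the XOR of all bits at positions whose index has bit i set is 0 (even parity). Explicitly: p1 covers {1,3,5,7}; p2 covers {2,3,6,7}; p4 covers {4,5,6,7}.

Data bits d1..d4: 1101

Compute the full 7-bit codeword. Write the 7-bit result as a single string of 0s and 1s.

1010101

Place data at non-parity positions: p1 p2 1 p4 1 0 1
p1 (pos 1,3,5,7): XOR of data positions = 1⊕1⊕1 = 1
p2 (pos 2,3,6,7): XOR of data positions = 1⊕0⊕1 = 0
p4 (pos 4,5,6,7): XOR of data positions = 1⊕0⊕1 = 0
Codeword: 1010101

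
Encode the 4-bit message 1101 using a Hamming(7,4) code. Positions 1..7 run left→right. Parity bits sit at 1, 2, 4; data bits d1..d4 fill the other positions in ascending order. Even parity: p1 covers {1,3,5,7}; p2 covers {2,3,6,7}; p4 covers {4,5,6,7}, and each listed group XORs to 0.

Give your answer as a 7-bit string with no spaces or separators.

1010101

Place data at non-parity positions: p1 p2 1 p4 1 0 1
p1 (pos 1,3,5,7): XOR of data positions = 1⊕1⊕1 = 1
p2 (pos 2,3,6,7): XOR of data positions = 1⊕0⊕1 = 0
p4 (pos 4,5,6,7): XOR of data positions = 1⊕0⊕1 = 0
Codeword: 1010101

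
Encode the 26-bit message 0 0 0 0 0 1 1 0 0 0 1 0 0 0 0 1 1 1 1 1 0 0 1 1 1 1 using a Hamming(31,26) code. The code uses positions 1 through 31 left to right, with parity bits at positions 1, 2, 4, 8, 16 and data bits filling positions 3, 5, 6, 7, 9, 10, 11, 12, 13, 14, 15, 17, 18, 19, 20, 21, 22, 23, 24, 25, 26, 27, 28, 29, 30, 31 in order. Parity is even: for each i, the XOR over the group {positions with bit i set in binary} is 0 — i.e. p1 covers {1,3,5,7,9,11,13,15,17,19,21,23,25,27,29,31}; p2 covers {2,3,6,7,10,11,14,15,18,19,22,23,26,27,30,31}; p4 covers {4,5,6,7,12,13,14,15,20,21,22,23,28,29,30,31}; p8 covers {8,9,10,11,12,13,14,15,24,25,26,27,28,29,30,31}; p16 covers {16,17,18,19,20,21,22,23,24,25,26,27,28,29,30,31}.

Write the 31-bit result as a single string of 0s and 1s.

Place data at non-parity positions: p1 p2 0 p4 0 0 0 p8 0 1 1 0 0 0 1 p16 0 0 0 0 1 1 1 1 1 0 0 1 1 1 1
p1 (pos 1,3,5,7,9,11,13,15,17,19,21,23,25,27,29,31): XOR of data positions = 0⊕0⊕0⊕0⊕1⊕0⊕1⊕0⊕0⊕1⊕1⊕1⊕0⊕1⊕1 = 1
p2 (pos 2,3,6,7,10,11,14,15,18,19,22,23,26,27,30,31): XOR of data positions = 0⊕0⊕0⊕1⊕1⊕0⊕1⊕0⊕0⊕1⊕1⊕0⊕0⊕1⊕1 = 1
p4 (pos 4,5,6,7,12,13,14,15,20,21,22,23,28,29,30,31): XOR of data positions = 0⊕0⊕0⊕0⊕0⊕0⊕1⊕0⊕1⊕1⊕1⊕1⊕1⊕1⊕1 = 0
p8 (pos 8,9,10,11,12,13,14,15,24,25,26,27,28,29,30,31): XOR of data positions = 0⊕1⊕1⊕0⊕0⊕0⊕1⊕1⊕1⊕0⊕0⊕1⊕1⊕1⊕1 = 1
p16 (pos 16,17,18,19,20,21,22,23,24,25,26,27,28,29,30,31): XOR of data positions = 0⊕0⊕0⊕0⊕1⊕1⊕1⊕1⊕1⊕0⊕0⊕1⊕1⊕1⊕1 = 1
Codeword: 1100000101100011000011111001111

1100000101100011000011111001111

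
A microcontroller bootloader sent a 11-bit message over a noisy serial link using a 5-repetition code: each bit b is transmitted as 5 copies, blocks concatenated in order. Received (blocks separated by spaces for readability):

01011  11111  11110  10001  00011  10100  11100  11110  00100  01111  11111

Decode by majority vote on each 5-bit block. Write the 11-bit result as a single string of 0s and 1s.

11100011011

Block 1 (01011): 3 ones → 1
Block 2 (11111): 5 ones → 1
Block 3 (11110): 4 ones → 1
Block 4 (10001): 2 ones → 0
Block 5 (00011): 2 ones → 0
Block 6 (10100): 2 ones → 0
Block 7 (11100): 3 ones → 1
Block 8 (11110): 4 ones → 1
Block 9 (00100): 1 one → 0
Block 10 (01111): 4 ones → 1
Block 11 (11111): 5 ones → 1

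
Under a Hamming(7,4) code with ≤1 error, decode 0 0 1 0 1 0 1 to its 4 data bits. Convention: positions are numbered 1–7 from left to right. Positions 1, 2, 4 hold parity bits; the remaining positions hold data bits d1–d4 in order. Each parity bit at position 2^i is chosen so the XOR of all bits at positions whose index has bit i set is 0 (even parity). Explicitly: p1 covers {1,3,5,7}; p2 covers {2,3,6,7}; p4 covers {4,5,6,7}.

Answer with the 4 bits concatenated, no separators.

s1 (pos 1,3,5,7): 0⊕1⊕1⊕1 = 1
s2 (pos 2,3,6,7): 0⊕1⊕0⊕1 = 0
s4 (pos 4,5,6,7): 0⊕1⊕0⊕1 = 0
Syndrome s4…s1 = 001 → error at position 1.
Flip position 1: 0010101 → 1010101
Read data bits from positions 3,5,6,7: 1101

1101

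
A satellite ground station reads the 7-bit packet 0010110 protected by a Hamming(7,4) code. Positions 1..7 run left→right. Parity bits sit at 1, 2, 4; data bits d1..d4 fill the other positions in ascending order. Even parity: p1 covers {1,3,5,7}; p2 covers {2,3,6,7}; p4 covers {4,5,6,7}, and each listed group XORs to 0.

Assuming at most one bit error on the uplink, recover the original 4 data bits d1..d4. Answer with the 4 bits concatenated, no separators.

s1 (pos 1,3,5,7): 0⊕1⊕1⊕0 = 0
s2 (pos 2,3,6,7): 0⊕1⊕1⊕0 = 0
s4 (pos 4,5,6,7): 0⊕1⊕1⊕0 = 0
Syndrome s4…s1 = 000 → no error.
Read data bits from positions 3,5,6,7: 1110

1110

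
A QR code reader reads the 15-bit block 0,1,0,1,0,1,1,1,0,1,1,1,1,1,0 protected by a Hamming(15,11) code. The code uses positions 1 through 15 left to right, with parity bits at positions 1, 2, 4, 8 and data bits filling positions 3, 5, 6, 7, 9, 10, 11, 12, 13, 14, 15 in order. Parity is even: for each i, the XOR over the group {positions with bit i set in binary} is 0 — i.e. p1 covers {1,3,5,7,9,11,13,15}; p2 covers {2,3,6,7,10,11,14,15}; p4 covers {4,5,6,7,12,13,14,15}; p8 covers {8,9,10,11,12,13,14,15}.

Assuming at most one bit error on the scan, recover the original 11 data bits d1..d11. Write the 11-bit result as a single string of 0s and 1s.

00110111110

s1 (pos 1,3,5,7,9,11,13,15): 0⊕0⊕0⊕1⊕0⊕1⊕1⊕0 = 1
s2 (pos 2,3,6,7,10,11,14,15): 1⊕0⊕1⊕1⊕1⊕1⊕1⊕0 = 0
s4 (pos 4,5,6,7,12,13,14,15): 1⊕0⊕1⊕1⊕1⊕1⊕1⊕0 = 0
s8 (pos 8,9,10,11,12,13,14,15): 1⊕0⊕1⊕1⊕1⊕1⊕1⊕0 = 0
Syndrome s8…s1 = 0001 → error at position 1.
Flip position 1: 010101110111110 → 110101110111110
Read data bits from positions 3,5,6,7,9,10,11,12,13,14,15: 00110111110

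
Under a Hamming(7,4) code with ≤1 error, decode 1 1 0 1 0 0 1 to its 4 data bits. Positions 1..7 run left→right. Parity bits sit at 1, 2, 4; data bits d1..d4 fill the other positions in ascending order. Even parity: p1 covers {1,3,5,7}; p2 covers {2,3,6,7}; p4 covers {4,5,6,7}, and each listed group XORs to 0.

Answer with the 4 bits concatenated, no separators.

0001

s1 (pos 1,3,5,7): 1⊕0⊕0⊕1 = 0
s2 (pos 2,3,6,7): 1⊕0⊕0⊕1 = 0
s4 (pos 4,5,6,7): 1⊕0⊕0⊕1 = 0
Syndrome s4…s1 = 000 → no error.
Read data bits from positions 3,5,6,7: 0001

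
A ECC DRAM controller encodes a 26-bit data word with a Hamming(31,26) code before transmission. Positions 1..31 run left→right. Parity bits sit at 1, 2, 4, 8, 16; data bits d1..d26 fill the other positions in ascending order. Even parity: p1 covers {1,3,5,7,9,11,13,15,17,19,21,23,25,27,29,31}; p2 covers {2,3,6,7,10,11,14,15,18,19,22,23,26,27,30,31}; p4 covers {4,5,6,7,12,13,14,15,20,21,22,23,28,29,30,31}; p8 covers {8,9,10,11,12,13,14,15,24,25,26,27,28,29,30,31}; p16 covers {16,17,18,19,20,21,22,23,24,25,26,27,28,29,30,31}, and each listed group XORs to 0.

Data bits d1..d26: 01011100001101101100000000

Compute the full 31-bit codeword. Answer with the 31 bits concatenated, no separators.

Place data at non-parity positions: p1 p2 0 p4 1 0 1 p8 1 1 0 0 0 0 1 p16 1 0 1 1 0 1 1 0 0 0 0 0 0 0 0
p1 (pos 1,3,5,7,9,11,13,15,17,19,21,23,25,27,29,31): XOR of data positions = 0⊕1⊕1⊕1⊕0⊕0⊕1⊕1⊕1⊕0⊕1⊕0⊕0⊕0⊕0 = 1
p2 (pos 2,3,6,7,10,11,14,15,18,19,22,23,26,27,30,31): XOR of data positions = 0⊕0⊕1⊕1⊕0⊕0⊕1⊕0⊕1⊕1⊕1⊕0⊕0⊕0⊕0 = 0
p4 (pos 4,5,6,7,12,13,14,15,20,21,22,23,28,29,30,31): XOR of data positions = 1⊕0⊕1⊕0⊕0⊕0⊕1⊕1⊕0⊕1⊕1⊕0⊕0⊕0⊕0 = 0
p8 (pos 8,9,10,11,12,13,14,15,24,25,26,27,28,29,30,31): XOR of data positions = 1⊕1⊕0⊕0⊕0⊕0⊕1⊕0⊕0⊕0⊕0⊕0⊕0⊕0⊕0 = 1
p16 (pos 16,17,18,19,20,21,22,23,24,25,26,27,28,29,30,31): XOR of data positions = 1⊕0⊕1⊕1⊕0⊕1⊕1⊕0⊕0⊕0⊕0⊕0⊕0⊕0⊕0 = 1
Codeword: 1000101111000011101101100000000

1000101111000011101101100000000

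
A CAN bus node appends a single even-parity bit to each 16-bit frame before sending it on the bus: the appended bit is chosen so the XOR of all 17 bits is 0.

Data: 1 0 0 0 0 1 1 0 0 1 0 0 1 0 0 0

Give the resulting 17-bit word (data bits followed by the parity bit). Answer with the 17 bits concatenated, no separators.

10000110010010001

XOR of the 16 data bits: 1⊕0⊕0⊕0⊕0⊕1⊕1⊕0⊕0⊕1⊕0⊕0⊕1⊕0⊕0⊕0 = 1
Parity bit = 1 (so all 17 bits XOR to 0).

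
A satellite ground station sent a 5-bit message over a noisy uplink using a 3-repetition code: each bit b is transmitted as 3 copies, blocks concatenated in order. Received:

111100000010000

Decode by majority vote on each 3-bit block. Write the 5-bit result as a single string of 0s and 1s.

10000

Block 1 (111): 3 ones → 1
Block 2 (100): 1 one → 0
Block 3 (000): 0 ones → 0
Block 4 (010): 1 one → 0
Block 5 (000): 0 ones → 0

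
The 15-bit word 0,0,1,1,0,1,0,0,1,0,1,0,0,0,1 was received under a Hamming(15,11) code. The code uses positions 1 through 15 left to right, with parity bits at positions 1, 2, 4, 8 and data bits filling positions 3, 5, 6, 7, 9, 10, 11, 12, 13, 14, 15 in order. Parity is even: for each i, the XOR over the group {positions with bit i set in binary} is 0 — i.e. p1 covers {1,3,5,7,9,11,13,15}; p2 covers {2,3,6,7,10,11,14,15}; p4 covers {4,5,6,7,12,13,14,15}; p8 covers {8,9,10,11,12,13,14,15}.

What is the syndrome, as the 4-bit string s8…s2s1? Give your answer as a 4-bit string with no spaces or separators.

1100

s1 (pos 1,3,5,7,9,11,13,15): 0⊕1⊕0⊕0⊕1⊕1⊕0⊕1 = 0
s2 (pos 2,3,6,7,10,11,14,15): 0⊕1⊕1⊕0⊕0⊕1⊕0⊕1 = 0
s4 (pos 4,5,6,7,12,13,14,15): 1⊕0⊕1⊕0⊕0⊕0⊕0⊕1 = 1
s8 (pos 8,9,10,11,12,13,14,15): 0⊕1⊕0⊕1⊕0⊕0⊕0⊕1 = 1
Syndrome s8…s1 = 1100 → error at position 12.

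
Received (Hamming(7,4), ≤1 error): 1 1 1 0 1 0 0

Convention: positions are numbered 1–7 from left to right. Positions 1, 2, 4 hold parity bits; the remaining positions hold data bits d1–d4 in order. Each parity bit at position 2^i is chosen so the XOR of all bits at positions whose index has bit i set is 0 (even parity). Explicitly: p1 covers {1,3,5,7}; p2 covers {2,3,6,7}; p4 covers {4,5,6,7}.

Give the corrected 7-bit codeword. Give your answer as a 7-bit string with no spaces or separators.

s1 (pos 1,3,5,7): 1⊕1⊕1⊕0 = 1
s2 (pos 2,3,6,7): 1⊕1⊕0⊕0 = 0
s4 (pos 4,5,6,7): 0⊕1⊕0⊕0 = 1
Syndrome s4…s1 = 101 → error at position 5.
Flip position 5: 1110100 → 1110000

1110000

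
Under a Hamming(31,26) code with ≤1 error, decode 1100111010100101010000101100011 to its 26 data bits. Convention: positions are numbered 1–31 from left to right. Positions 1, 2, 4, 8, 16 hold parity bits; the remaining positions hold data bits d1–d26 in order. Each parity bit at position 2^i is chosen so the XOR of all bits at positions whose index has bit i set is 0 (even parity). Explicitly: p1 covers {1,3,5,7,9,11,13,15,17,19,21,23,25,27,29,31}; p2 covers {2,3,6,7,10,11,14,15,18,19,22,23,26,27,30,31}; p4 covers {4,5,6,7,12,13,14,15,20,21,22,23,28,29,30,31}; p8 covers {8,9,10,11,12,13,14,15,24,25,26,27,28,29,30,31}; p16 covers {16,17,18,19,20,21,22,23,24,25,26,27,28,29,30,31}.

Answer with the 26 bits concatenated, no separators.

01111010010010000101101011

s1 (pos 1,3,5,7,9,11,13,15,17,19,21,23,25,27,29,31): 1⊕0⊕1⊕1⊕1⊕1⊕0⊕0⊕0⊕0⊕0⊕1⊕1⊕0⊕0⊕1 = 0
s2 (pos 2,3,6,7,10,11,14,15,18,19,22,23,26,27,30,31): 1⊕0⊕1⊕1⊕0⊕1⊕1⊕0⊕1⊕0⊕0⊕1⊕1⊕0⊕1⊕1 = 0
s4 (pos 4,5,6,7,12,13,14,15,20,21,22,23,28,29,30,31): 0⊕1⊕1⊕1⊕0⊕0⊕1⊕0⊕0⊕0⊕0⊕1⊕0⊕0⊕1⊕1 = 1
s8 (pos 8,9,10,11,12,13,14,15,24,25,26,27,28,29,30,31): 0⊕1⊕0⊕1⊕0⊕0⊕1⊕0⊕0⊕1⊕1⊕0⊕0⊕0⊕1⊕1 = 1
s16 (pos 16,17,18,19,20,21,22,23,24,25,26,27,28,29,30,31): 1⊕0⊕1⊕0⊕0⊕0⊕0⊕1⊕0⊕1⊕1⊕0⊕0⊕0⊕1⊕1 = 1
Syndrome s16…s1 = 11100 → error at position 28.
Flip position 28: 1100111010100101010000101100011 → 1100111010100101010000101101011
Read data bits from positions 3,5,6,7,9,10,11,12,13,14,15,17,18,19,20,21,22,23,24,25,26,27,28,29,30,31: 01111010010010000101101011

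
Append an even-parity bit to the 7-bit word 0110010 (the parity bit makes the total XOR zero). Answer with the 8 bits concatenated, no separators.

XOR of the 7 data bits: 0⊕1⊕1⊕0⊕0⊕1⊕0 = 1
Parity bit = 1 (so all 8 bits XOR to 0).

01100101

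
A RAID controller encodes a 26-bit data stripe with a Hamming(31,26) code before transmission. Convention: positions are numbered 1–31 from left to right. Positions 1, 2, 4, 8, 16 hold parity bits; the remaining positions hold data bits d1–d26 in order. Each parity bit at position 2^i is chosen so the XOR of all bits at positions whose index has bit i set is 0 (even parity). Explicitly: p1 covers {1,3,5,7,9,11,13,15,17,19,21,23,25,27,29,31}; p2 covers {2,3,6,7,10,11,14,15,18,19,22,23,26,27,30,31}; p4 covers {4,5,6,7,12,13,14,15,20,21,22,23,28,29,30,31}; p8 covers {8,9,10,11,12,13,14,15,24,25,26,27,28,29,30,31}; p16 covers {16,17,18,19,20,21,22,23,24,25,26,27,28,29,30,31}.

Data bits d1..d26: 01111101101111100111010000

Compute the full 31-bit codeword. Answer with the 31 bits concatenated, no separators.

Place data at non-parity positions: p1 p2 0 p4 1 1 1 p8 1 1 0 1 1 0 1 p16 1 1 1 1 0 0 1 1 1 0 1 0 0 0 0
p1 (pos 1,3,5,7,9,11,13,15,17,19,21,23,25,27,29,31): XOR of data positions = 0⊕1⊕1⊕1⊕0⊕1⊕1⊕1⊕1⊕0⊕1⊕1⊕1⊕0⊕0 = 0
p2 (pos 2,3,6,7,10,11,14,15,18,19,22,23,26,27,30,31): XOR of data positions = 0⊕1⊕1⊕1⊕0⊕0⊕1⊕1⊕1⊕0⊕1⊕0⊕1⊕0⊕0 = 0
p4 (pos 4,5,6,7,12,13,14,15,20,21,22,23,28,29,30,31): XOR of data positions = 1⊕1⊕1⊕1⊕1⊕0⊕1⊕1⊕0⊕0⊕1⊕0⊕0⊕0⊕0 = 0
p8 (pos 8,9,10,11,12,13,14,15,24,25,26,27,28,29,30,31): XOR of data positions = 1⊕1⊕0⊕1⊕1⊕0⊕1⊕1⊕1⊕0⊕1⊕0⊕0⊕0⊕0 = 0
p16 (pos 16,17,18,19,20,21,22,23,24,25,26,27,28,29,30,31): XOR of data positions = 1⊕1⊕1⊕1⊕0⊕0⊕1⊕1⊕1⊕0⊕1⊕0⊕0⊕0⊕0 = 0
Codeword: 0000111011011010111100111010000

0000111011011010111100111010000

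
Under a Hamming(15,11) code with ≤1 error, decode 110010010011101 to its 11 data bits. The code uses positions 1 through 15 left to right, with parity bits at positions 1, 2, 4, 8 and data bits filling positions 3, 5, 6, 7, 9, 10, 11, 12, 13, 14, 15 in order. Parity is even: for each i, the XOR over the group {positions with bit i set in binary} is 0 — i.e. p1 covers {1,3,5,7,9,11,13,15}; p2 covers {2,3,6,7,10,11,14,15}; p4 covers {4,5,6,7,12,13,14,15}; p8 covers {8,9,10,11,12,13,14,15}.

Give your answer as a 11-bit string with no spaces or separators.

01000001101

s1 (pos 1,3,5,7,9,11,13,15): 1⊕0⊕1⊕0⊕0⊕1⊕1⊕1 = 1
s2 (pos 2,3,6,7,10,11,14,15): 1⊕0⊕0⊕0⊕0⊕1⊕0⊕1 = 1
s4 (pos 4,5,6,7,12,13,14,15): 0⊕1⊕0⊕0⊕1⊕1⊕0⊕1 = 0
s8 (pos 8,9,10,11,12,13,14,15): 1⊕0⊕0⊕1⊕1⊕1⊕0⊕1 = 1
Syndrome s8…s1 = 1011 → error at position 11.
Flip position 11: 110010010011101 → 110010010001101
Read data bits from positions 3,5,6,7,9,10,11,12,13,14,15: 01000001101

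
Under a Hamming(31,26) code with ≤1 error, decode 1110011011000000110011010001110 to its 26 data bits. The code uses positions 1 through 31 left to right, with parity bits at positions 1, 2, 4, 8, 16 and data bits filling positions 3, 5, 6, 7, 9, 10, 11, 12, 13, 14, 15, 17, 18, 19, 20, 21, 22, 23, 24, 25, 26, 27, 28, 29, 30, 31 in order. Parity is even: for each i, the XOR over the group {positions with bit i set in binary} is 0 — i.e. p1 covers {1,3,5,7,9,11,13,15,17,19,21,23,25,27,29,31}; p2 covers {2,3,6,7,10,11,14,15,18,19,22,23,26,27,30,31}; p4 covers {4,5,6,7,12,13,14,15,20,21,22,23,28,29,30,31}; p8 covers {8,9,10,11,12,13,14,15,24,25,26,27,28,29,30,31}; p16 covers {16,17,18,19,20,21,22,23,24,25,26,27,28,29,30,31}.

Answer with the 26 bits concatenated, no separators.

11111100000110011010001110

s1 (pos 1,3,5,7,9,11,13,15,17,19,21,23,25,27,29,31): 1⊕1⊕0⊕1⊕1⊕0⊕0⊕0⊕1⊕0⊕1⊕0⊕0⊕0⊕1⊕0 = 1
s2 (pos 2,3,6,7,10,11,14,15,18,19,22,23,26,27,30,31): 1⊕1⊕1⊕1⊕1⊕0⊕0⊕0⊕1⊕0⊕1⊕0⊕0⊕0⊕1⊕0 = 0
s4 (pos 4,5,6,7,12,13,14,15,20,21,22,23,28,29,30,31): 0⊕0⊕1⊕1⊕0⊕0⊕0⊕0⊕0⊕1⊕1⊕0⊕1⊕1⊕1⊕0 = 1
s8 (pos 8,9,10,11,12,13,14,15,24,25,26,27,28,29,30,31): 0⊕1⊕1⊕0⊕0⊕0⊕0⊕0⊕1⊕0⊕0⊕0⊕1⊕1⊕1⊕0 = 0
s16 (pos 16,17,18,19,20,21,22,23,24,25,26,27,28,29,30,31): 0⊕1⊕1⊕0⊕0⊕1⊕1⊕0⊕1⊕0⊕0⊕0⊕1⊕1⊕1⊕0 = 0
Syndrome s16…s1 = 00101 → error at position 5.
Flip position 5: 1110011011000000110011010001110 → 1110111011000000110011010001110
Read data bits from positions 3,5,6,7,9,10,11,12,13,14,15,17,18,19,20,21,22,23,24,25,26,27,28,29,30,31: 11111100000110011010001110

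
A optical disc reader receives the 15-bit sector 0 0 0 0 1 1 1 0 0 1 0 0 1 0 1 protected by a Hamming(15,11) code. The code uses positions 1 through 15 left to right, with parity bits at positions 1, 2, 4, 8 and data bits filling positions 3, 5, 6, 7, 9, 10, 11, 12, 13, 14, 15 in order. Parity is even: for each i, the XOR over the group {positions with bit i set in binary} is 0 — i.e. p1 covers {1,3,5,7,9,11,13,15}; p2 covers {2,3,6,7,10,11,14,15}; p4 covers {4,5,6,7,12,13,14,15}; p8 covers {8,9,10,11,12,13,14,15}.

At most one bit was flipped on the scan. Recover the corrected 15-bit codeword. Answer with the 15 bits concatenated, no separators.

s1 (pos 1,3,5,7,9,11,13,15): 0⊕0⊕1⊕1⊕0⊕0⊕1⊕1 = 0
s2 (pos 2,3,6,7,10,11,14,15): 0⊕0⊕1⊕1⊕1⊕0⊕0⊕1 = 0
s4 (pos 4,5,6,7,12,13,14,15): 0⊕1⊕1⊕1⊕0⊕1⊕0⊕1 = 1
s8 (pos 8,9,10,11,12,13,14,15): 0⊕0⊕1⊕0⊕0⊕1⊕0⊕1 = 1
Syndrome s8…s1 = 1100 → error at position 12.
Flip position 12: 000011100100101 → 000011100101101

000011100101101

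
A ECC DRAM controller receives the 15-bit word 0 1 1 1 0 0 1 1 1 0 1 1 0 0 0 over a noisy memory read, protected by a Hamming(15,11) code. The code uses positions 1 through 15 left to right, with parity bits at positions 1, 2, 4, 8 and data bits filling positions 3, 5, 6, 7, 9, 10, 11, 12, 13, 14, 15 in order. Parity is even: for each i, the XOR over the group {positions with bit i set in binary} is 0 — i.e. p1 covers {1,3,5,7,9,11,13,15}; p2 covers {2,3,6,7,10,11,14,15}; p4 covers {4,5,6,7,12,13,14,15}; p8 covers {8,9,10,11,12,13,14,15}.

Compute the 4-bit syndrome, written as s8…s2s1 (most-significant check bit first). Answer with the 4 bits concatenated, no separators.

0100

s1 (pos 1,3,5,7,9,11,13,15): 0⊕1⊕0⊕1⊕1⊕1⊕0⊕0 = 0
s2 (pos 2,3,6,7,10,11,14,15): 1⊕1⊕0⊕1⊕0⊕1⊕0⊕0 = 0
s4 (pos 4,5,6,7,12,13,14,15): 1⊕0⊕0⊕1⊕1⊕0⊕0⊕0 = 1
s8 (pos 8,9,10,11,12,13,14,15): 1⊕1⊕0⊕1⊕1⊕0⊕0⊕0 = 0
Syndrome s8…s1 = 0100 → error at position 4.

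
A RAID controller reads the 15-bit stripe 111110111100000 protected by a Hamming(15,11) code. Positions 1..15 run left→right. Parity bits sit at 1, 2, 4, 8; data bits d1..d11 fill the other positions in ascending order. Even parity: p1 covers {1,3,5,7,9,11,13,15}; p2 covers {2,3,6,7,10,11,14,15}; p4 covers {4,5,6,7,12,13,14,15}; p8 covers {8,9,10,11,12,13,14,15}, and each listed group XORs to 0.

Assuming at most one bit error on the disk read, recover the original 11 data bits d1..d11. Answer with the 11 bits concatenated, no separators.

11011100100

s1 (pos 1,3,5,7,9,11,13,15): 1⊕1⊕1⊕1⊕1⊕0⊕0⊕0 = 1
s2 (pos 2,3,6,7,10,11,14,15): 1⊕1⊕0⊕1⊕1⊕0⊕0⊕0 = 0
s4 (pos 4,5,6,7,12,13,14,15): 1⊕1⊕0⊕1⊕0⊕0⊕0⊕0 = 1
s8 (pos 8,9,10,11,12,13,14,15): 1⊕1⊕1⊕0⊕0⊕0⊕0⊕0 = 1
Syndrome s8…s1 = 1101 → error at position 13.
Flip position 13: 111110111100000 → 111110111100100
Read data bits from positions 3,5,6,7,9,10,11,12,13,14,15: 11011100100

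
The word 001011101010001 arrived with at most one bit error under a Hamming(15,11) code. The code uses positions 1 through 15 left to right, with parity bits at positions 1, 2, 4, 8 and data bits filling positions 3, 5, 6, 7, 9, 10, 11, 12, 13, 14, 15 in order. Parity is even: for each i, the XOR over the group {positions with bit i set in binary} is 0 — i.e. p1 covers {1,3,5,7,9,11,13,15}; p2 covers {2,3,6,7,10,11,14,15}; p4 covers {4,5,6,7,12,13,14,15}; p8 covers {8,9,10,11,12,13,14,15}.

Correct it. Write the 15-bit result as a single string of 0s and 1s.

s1 (pos 1,3,5,7,9,11,13,15): 0⊕1⊕1⊕1⊕1⊕1⊕0⊕1 = 0
s2 (pos 2,3,6,7,10,11,14,15): 0⊕1⊕1⊕1⊕0⊕1⊕0⊕1 = 1
s4 (pos 4,5,6,7,12,13,14,15): 0⊕1⊕1⊕1⊕0⊕0⊕0⊕1 = 0
s8 (pos 8,9,10,11,12,13,14,15): 0⊕1⊕0⊕1⊕0⊕0⊕0⊕1 = 1
Syndrome s8…s1 = 1010 → error at position 10.
Flip position 10: 001011101010001 → 001011101110001

001011101110001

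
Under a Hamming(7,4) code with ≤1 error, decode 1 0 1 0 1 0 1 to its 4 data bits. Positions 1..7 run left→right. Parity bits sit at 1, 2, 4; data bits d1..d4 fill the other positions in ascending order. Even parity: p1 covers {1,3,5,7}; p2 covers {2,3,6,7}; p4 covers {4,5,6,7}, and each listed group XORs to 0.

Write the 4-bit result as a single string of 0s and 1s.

s1 (pos 1,3,5,7): 1⊕1⊕1⊕1 = 0
s2 (pos 2,3,6,7): 0⊕1⊕0⊕1 = 0
s4 (pos 4,5,6,7): 0⊕1⊕0⊕1 = 0
Syndrome s4…s1 = 000 → no error.
Read data bits from positions 3,5,6,7: 1101

1101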